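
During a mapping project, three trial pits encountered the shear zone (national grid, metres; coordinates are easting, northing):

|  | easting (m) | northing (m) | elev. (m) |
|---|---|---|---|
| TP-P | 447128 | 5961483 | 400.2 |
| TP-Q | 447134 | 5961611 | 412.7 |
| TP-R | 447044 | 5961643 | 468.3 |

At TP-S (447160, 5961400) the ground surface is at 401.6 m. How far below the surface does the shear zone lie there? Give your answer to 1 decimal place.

30.1 m

Let the plane be z = a·easting + b·northing + c.
TP-Q−TP-P: 6a + 128b = 12.5;  TP-R−TP-P: −84a + 160b = 68.1.
Solving gives a = −0.573497268, b = 0.124538934.
Then c = 400.2 − a·447128 − b·5961483 = −485609.85.
At (447160, 5961400): z_contact = −256445.04 + 742426.40 − 485609.85 = 371.51 m.
Depth below ground = 401.6 − 371.51 = 30.1 m.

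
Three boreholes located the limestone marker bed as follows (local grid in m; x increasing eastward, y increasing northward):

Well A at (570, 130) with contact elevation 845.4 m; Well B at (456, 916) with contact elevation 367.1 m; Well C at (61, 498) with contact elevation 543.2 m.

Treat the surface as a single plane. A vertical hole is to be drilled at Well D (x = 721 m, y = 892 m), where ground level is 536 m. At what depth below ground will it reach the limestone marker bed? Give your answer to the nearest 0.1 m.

109.4 m

Let the plane be z = a·x + b·y + c.
Well B−Well A: −114a + 786b = −478.3;  Well C−Well A: −509a + 368b = −302.2.
Solving gives a = 0.17177, b = −0.58361.
Then c = 845.4 − a·570 − b·130 = 823.36.
At (721, 892): z_contact = 123.85 − 520.58 + 823.36 = 426.63 m.
Depth below ground = 536 − 426.63 = 109.4 m.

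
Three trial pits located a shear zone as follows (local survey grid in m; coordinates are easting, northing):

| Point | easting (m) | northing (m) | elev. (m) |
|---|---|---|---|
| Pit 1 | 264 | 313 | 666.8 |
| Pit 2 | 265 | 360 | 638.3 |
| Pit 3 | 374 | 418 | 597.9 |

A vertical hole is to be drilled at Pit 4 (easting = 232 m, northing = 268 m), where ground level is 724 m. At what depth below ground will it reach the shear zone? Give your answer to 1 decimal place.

28.4 m

Let the plane be z = a·easting + b·northing + c.
Pit 2−Pit 1: 1a + 47b = −28.5;  Pit 3−Pit 1: 110a + 105b = −68.9.
Solving gives a = −0.04853, b = −0.60535.
Then c = 666.8 − a·264 − b·313 = 869.09.
At (232, 268): z_contact = −11.26 − 162.23 + 869.09 = 695.59 m.
Depth below ground = 724 − 695.59 = 28.4 m.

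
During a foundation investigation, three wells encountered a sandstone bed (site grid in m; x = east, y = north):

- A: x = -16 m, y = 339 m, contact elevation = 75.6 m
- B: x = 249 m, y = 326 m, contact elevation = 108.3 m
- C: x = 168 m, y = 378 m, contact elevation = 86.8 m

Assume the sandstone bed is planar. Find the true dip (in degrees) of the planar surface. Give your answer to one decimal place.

Let the plane be z = a·x + b·y + c.
B−A: 265a − 13b = 32.7;  C−A: 184a + 39b = 11.2.
Solving gives a = 0.11164, b = −0.23955.
Gradient magnitude |∇z| = √(a² + b²) = √(0.01246 + 0.05739) = 0.26429.
True dip = arctan(0.26429) = 14.8°, dipping toward NNW (azimuth ≈ 335°).

14.8°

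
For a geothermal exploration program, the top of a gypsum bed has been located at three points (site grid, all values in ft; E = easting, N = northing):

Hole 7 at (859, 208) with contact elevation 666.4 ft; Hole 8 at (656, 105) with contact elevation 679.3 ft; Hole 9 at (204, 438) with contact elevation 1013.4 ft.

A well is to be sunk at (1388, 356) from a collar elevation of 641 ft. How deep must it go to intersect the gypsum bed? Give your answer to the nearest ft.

74 ft

Two edge vectors: Hole 7→Hole 8 = (-203, -103, 12.9), Hole 7→Hole 9 = (-655, 230, 347).
Normal n = (Hole 7→Hole 8) × (Hole 7→Hole 9) = (-38708, 61991.5, -114155).
So ∂z/∂E = −n_x/n_z = −0.33908 and ∂z/∂N = −n_y/n_z = 0.54305.
Intercept c from Hole 7: 666.4 + 291.27 − 112.95 = 844.72.
At (1388, 356): z_contact = −470.6 + 193.3 + 844.72 = 567.4 ft.
Depth below ground = 641 − 567.4 = 74 ft.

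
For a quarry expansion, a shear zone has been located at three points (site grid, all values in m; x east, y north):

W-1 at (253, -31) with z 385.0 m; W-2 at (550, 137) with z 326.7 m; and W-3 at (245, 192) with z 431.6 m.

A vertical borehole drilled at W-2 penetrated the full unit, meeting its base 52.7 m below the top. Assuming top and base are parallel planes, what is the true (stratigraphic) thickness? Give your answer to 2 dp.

Two edge vectors: W-1→W-2 = (297, 168, -58.3), W-1→W-3 = (-8, 223, 46.6).
Normal n = (W-1→W-2) × (W-1→W-3) = (20829.7, -13373.8, 67575).
So ∂z/∂x = −n_x/n_z = −0.30825 and ∂z/∂y = −n_y/n_z = 0.19791.
|∇z| = √(a²+b²) = 0.36631, so dip δ = arctan(0.36631) = 20.12°.
True thickness = vertical thickness × cos δ = 52.7 × cos 20.12° = 49.48 m.

49.48 m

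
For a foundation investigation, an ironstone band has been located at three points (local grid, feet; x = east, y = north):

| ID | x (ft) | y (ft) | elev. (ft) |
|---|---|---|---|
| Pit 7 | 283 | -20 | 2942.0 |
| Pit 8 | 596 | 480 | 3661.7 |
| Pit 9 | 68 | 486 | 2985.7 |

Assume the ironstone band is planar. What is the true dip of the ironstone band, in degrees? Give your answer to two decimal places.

55.13°

Let the plane be z = a·x + b·y + c.
Pit 8−Pit 7: 313a + 500b = 719.7;  Pit 9−Pit 7: −215a + 506b = 43.7.
Solving gives a = 1.28750, b = 0.63342.
Gradient magnitude |∇z| = √(a² + b²) = √(1.65766 + 0.40123) = 1.43488.
True dip = arctan(1.43488) = 55.13°, dipping toward WSW (azimuth ≈ 244°).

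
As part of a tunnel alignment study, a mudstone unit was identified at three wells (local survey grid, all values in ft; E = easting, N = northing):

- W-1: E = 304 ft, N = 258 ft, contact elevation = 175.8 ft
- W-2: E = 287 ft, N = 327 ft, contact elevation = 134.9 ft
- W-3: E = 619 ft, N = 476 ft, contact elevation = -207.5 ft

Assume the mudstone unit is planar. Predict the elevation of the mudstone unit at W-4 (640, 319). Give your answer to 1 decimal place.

Let the plane be z = a·E + b·N + c.
W-2−W-1: −17a + 69b = −40.9;  W-3−W-1: 315a + 218b = −383.3.
Solving gives a = −0.68910, b = −0.76253.
Then c = 175.8 − a·304 − b·258 = 582.02.
At (640, 319): z = −441.0 − 243.2 + 582.02 = -102.3 ft.

-102.3 ft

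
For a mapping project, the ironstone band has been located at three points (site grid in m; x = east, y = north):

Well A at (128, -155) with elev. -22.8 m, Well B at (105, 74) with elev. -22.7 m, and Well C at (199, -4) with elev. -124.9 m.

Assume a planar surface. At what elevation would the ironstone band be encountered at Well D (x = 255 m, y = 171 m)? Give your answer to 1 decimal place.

Two edge vectors: Well A→Well B = (-23, 229, 0.1), Well A→Well C = (71, 151, -102.1).
Normal n = (Well A→Well B) × (Well A→Well C) = (-23396, -2341.2, -19732).
So ∂z/∂x = −n_x/n_z = −1.18569 and ∂z/∂y = −n_y/n_z = −0.11865.
Intercept c from Well A: -22.8 + 151.77 − 18.39 = 110.58.
At (255, 171): z = −302.4 − 20.3 + 110.58 = -212.1 m.

-212.1 m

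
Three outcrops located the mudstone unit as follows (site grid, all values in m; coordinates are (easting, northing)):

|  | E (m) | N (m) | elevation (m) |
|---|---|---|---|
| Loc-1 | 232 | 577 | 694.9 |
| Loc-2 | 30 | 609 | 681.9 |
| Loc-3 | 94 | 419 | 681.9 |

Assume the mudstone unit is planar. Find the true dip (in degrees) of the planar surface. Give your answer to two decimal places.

4.10°

Let the plane be z = a·E + b·N + c.
Loc-2−Loc-1: −202a + 32b = −13;  Loc-3−Loc-1: −138a − 158b = −13.
Solving gives a = 0.06798, b = 0.02290.
Gradient magnitude |∇z| = √(a² + b²) = √(0.00462 + 0.00052) = 0.07174.
True dip = arctan(0.07174) = 4.10°, dipping toward WSW (azimuth ≈ 251°).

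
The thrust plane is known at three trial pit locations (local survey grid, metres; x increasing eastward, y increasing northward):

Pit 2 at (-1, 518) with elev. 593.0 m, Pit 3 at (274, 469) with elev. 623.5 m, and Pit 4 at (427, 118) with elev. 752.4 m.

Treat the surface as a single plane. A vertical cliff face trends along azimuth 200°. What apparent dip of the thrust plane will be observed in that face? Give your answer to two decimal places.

17.12°

Let the plane be z = a·x + b·y + c.
Pit 3−Pit 2: 275a − 49b = 30.5;  Pit 4−Pit 2: 428a − 400b = 159.4.
Solving gives a = 0.04930, b = −0.34575.
Unit vector along 200° is (sin 200°, cos 200°) = (-0.3420, -0.9397).
Slope in that direction = a·(-0.3420) + b·(-0.9397) = 0.30803.
Apparent dip = arctan|0.30803| = 17.12° (true dip is 19.3°, so apparent ≤ true as expected).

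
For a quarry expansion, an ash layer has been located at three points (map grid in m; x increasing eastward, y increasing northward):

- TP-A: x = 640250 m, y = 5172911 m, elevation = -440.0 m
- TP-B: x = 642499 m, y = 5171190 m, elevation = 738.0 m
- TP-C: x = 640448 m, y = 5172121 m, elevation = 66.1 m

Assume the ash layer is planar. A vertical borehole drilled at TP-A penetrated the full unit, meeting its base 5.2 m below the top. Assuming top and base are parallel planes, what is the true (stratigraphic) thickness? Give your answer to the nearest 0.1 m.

4.4 m

Two edge vectors: TP-A→TP-B = (2249, -1721, 1178), TP-A→TP-C = (198, -790, 506.1).
Normal n = (TP-A→TP-B) × (TP-A→TP-C) = (59621.9, -904974.9, -1435952).
So ∂z/∂x = −n_x/n_z = 0.04152 and ∂z/∂y = −n_y/n_z = −0.63023.
|∇z| = √(a²+b²) = 0.63159, so dip δ = arctan(0.63159) = 32.28°.
True thickness = vertical thickness × cos δ = 5.2 × cos 32.28° = 4.4 m.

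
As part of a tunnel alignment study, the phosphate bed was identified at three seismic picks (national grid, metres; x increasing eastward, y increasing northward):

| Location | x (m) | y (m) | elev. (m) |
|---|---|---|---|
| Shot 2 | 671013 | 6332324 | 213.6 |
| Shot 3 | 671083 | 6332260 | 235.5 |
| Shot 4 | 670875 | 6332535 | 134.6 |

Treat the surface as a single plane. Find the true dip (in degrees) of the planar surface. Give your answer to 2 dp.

Two edge vectors: Shot 2→Shot 3 = (70, -64, 21.9), Shot 2→Shot 4 = (-138, 211, -79).
Normal n = (Shot 2→Shot 3) × (Shot 2→Shot 4) = (435.1, 2507.8, 5938).
So ∂z/∂x = −n_x/n_z = −0.07327 and ∂z/∂y = −n_y/n_z = −0.42233.
Gradient magnitude |∇z| = √(a² + b²) = √(0.00537 + 0.17836) = 0.42864.
True dip = arctan(0.42864) = 23.20°, dipping toward N (azimuth ≈ 010°).

23.20°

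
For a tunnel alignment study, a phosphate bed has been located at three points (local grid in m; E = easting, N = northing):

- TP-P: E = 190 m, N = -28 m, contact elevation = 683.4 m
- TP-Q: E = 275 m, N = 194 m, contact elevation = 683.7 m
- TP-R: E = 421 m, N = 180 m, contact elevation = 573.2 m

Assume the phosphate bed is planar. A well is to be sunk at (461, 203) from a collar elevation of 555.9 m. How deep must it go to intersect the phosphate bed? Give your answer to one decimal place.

Let the plane be z = a·E + b·N + c.
TP-Q−TP-P: 85a + 222b = 0.3;  TP-R−TP-P: 231a + 208b = −110.2.
Solving gives a = −0.72992, b = 0.28083.
Then c = 683.4 − a·190 − b·-28 = 829.95.
At (461, 203): z_contact = −336.49 + 57.01 + 829.95 = 550.46 m.
Depth below ground = 555.9 − 550.46 = 5.4 m.

5.4 m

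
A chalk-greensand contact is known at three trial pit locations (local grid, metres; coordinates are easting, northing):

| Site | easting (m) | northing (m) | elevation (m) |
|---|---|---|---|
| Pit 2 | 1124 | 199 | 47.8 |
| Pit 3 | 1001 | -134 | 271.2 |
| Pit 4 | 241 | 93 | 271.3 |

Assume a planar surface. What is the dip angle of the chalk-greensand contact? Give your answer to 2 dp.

32.23°

Two edge vectors: Pit 2→Pit 3 = (-123, -333, 223.4), Pit 2→Pit 4 = (-883, -106, 223.5).
Normal n = (Pit 2→Pit 3) × (Pit 2→Pit 4) = (-50745.1, -169771.7, -281001).
So ∂z/∂easting = −n_x/n_z = −0.18059 and ∂z/∂northing = −n_y/n_z = −0.60417.
Gradient magnitude |∇z| = √(a² + b²) = √(0.03261 + 0.36502) = 0.63058.
True dip = arctan(0.63058) = 32.23°, dipping toward NNE (azimuth ≈ 017°).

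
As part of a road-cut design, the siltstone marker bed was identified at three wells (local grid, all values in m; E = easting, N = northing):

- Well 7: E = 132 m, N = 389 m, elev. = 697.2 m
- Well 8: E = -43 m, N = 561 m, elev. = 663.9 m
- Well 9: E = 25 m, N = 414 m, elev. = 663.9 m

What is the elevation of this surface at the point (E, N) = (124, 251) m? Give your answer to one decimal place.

Let the plane be z = a·E + b·N + c.
Well 8−Well 7: −175a + 172b = −33.3;  Well 9−Well 7: −107a + 25b = −33.3.
Solving gives a = 0.34893, b = 0.16141.
Then c = 697.2 − a·132 − b·389 = 588.35.
At (124, 251): z = 43.3 + 40.5 + 588.35 = 672.1 m.

672.1 m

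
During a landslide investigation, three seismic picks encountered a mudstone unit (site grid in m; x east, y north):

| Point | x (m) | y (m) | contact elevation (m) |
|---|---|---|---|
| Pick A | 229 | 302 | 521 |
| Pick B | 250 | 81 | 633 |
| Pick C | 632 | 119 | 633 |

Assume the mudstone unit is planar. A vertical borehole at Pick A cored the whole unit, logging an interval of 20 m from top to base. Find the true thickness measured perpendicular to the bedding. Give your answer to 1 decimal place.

17.9 m

Let the plane be z = a·x + b·y + c.
Pick B−Pick A: 21a − 221b = 112;  Pick C−Pick A: 403a − 183b = 112.
Solving gives a = 0.04994, b = −0.50204.
|∇z| = √(a²+b²) = 0.50452, so dip δ = arctan(0.50452) = 26.77°.
True thickness = vertical thickness × cos δ = 20 × cos 26.77° = 17.9 m.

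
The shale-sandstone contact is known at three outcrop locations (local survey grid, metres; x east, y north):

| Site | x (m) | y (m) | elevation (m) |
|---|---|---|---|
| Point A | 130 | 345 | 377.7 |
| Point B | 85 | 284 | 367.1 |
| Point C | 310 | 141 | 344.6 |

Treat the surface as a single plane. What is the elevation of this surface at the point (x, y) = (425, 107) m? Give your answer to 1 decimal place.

339.7 m

Two edge vectors: Point A→Point B = (-45, -61, -10.6), Point A→Point C = (180, -204, -33.1).
Normal n = (Point A→Point B) × (Point A→Point C) = (-143.3, -3397.5, 20160).
So ∂z/∂x = −n_x/n_z = 0.00711 and ∂z/∂y = −n_y/n_z = 0.16853.
Intercept c from Point A: 377.7 − 0.92 − 58.14 = 318.63.
At (425, 107): z = 3.0 + 18.0 + 318.63 = 339.7 m.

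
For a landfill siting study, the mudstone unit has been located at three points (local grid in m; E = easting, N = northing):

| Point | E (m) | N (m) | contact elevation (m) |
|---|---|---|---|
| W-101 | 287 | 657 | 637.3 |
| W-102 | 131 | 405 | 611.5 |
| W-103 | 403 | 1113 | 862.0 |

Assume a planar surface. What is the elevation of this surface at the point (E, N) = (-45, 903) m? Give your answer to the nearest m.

Two edge vectors: W-101→W-102 = (-156, -252, -25.8), W-101→W-103 = (116, 456, 224.7).
Normal n = (W-101→W-102) × (W-101→W-103) = (-44859.6, 32060.4, -41904).
So ∂z/∂E = −n_x/n_z = −1.07053 and ∂z/∂N = −n_y/n_z = 0.76509.
Intercept c from W-101: 637.3 + 307.24 − 502.67 = 441.88.
At (-45, 903): z = 48.2 + 690.9 + 441.88 = 1180.9 m.

1181 m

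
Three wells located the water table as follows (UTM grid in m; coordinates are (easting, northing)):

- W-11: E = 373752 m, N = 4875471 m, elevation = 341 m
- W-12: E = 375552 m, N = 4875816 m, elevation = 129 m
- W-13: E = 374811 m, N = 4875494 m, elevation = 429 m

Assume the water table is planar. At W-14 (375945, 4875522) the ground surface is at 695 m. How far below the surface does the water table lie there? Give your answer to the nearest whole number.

176 m

Two edge vectors: W-11→W-12 = (1800, 345, -212), W-11→W-13 = (1059, 23, 88).
Normal n = (W-11→W-12) × (W-11→W-13) = (35236, -382908, -323955).
So ∂z/∂E = −n_x/n_z = 0.10876819 and ∂z/∂N = −n_y/n_z = −1.18197898.
Intercept c from W-11: 341 − 40652.33 + 5762704.23 = 5722392.90.
At (375945, 4875522): z_contact = 40890.9 − 5762764.5 + 5722392.90 = 519.2 m.
Depth below ground = 695 − 519.2 = 176 m.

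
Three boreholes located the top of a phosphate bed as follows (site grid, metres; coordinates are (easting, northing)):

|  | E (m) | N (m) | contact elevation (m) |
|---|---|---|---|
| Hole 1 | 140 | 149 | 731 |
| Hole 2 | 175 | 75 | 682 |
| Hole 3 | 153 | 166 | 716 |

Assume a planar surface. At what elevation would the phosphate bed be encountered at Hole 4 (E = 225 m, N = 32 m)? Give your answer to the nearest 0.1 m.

Two edge vectors: Hole 1→Hole 2 = (35, -74, -49), Hole 1→Hole 3 = (13, 17, -15).
Normal n = (Hole 1→Hole 2) × (Hole 1→Hole 3) = (1943, -112, 1557).
So ∂z/∂E = −n_x/n_z = −1.24791 and ∂z/∂N = −n_y/n_z = 0.07193.
Intercept c from Hole 1: 731 + 174.71 − 10.72 = 894.99.
At (225, 32): z = −280.8 + 2.3 + 894.99 = 616.5 m.

616.5 m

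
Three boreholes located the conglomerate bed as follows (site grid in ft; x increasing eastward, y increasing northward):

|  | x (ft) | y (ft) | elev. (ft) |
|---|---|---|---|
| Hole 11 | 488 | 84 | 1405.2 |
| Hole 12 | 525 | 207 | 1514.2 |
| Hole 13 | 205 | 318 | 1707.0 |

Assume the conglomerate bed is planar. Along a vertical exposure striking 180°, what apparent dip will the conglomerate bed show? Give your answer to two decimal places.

44.03°

Two edge vectors: Hole 11→Hole 12 = (37, 123, 109), Hole 11→Hole 13 = (-283, 234, 301.8).
Normal n = (Hole 11→Hole 12) × (Hole 11→Hole 13) = (11615.4, -42013.6, 43467).
So ∂z/∂x = −n_x/n_z = −0.26722 and ∂z/∂y = −n_y/n_z = 0.96656.
Unit vector along 180° is (sin 180°, cos 180°) = (0.0000, -1.0000).
Slope in that direction = a·(0.0000) + b·(-1.0000) = −0.96656.
Apparent dip = arctan|0.96656| = 44.03° (true dip is 45.1°, so apparent ≤ true as expected).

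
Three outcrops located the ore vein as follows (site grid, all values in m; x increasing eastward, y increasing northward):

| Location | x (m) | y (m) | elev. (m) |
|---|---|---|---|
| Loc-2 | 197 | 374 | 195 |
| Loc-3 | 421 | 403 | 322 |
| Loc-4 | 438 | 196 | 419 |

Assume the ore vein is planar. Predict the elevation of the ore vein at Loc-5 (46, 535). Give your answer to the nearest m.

34 m

Let the plane be z = a·x + b·y + c.
Loc-3−Loc-2: 224a + 29b = 127;  Loc-4−Loc-2: 241a − 178b = 224.
Solving gives a = 0.62103, b = −0.41760.
Then c = 195 − a·197 − b·374 = 228.84.
At (46, 535): z = 28.6 − 223.4 + 228.84 = 34.0 m.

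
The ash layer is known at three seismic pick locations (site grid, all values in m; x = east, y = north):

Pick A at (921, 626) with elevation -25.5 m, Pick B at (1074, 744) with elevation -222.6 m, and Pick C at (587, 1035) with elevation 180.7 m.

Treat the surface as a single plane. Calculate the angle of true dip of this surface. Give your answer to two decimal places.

Two edge vectors: Pick A→Pick B = (153, 118, -197.1), Pick A→Pick C = (-334, 409, 206.2).
Normal n = (Pick A→Pick B) × (Pick A→Pick C) = (104945.5, 34282.8, 101989).
So ∂z/∂x = −n_x/n_z = −1.02899 and ∂z/∂y = −n_y/n_z = −0.33614.
Gradient magnitude |∇z| = √(a² + b²) = √(1.05882 + 0.11299) = 1.08250.
True dip = arctan(1.08250) = 47.27°, dipping toward ENE (azimuth ≈ 072°).

47.27°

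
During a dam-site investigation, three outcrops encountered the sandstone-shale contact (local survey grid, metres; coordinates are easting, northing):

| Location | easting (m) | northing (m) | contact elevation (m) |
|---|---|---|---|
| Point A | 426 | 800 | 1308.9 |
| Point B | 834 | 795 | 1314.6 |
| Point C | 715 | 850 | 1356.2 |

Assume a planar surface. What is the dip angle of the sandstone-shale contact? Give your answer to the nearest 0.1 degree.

39.0°

Two edge vectors: Point A→Point B = (408, -5, 5.7), Point A→Point C = (289, 50, 47.3).
Normal n = (Point A→Point B) × (Point A→Point C) = (-521.5, -17651.1, 21845).
So ∂z/∂easting = −n_x/n_z = 0.02387 and ∂z/∂northing = −n_y/n_z = 0.80802.
Gradient magnitude |∇z| = √(a² + b²) = √(0.00057 + 0.65289) = 0.80837.
True dip = arctan(0.80837) = 39.0°, dipping toward S (azimuth ≈ 182°).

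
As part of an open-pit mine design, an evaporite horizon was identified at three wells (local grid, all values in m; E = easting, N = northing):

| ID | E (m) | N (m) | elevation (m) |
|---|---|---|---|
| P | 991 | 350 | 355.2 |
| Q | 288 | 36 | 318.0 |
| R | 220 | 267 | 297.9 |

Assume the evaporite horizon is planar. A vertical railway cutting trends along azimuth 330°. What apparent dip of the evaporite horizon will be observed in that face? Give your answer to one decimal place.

Let the plane be z = a·E + b·N + c.
Q−P: −703a − 314b = −37.2;  R−P: −771a − 83b = −57.3.
Solving gives a = 0.08112, b = −0.06313.
Unit vector along 330° is (sin 330°, cos 330°) = (-0.5000, 0.8660).
Slope in that direction = a·(-0.5000) + b·(0.8660) = −0.09523.
Apparent dip = arctan|0.09523| = 5.4° (true dip is 5.9°, so apparent ≤ true as expected).

5.4°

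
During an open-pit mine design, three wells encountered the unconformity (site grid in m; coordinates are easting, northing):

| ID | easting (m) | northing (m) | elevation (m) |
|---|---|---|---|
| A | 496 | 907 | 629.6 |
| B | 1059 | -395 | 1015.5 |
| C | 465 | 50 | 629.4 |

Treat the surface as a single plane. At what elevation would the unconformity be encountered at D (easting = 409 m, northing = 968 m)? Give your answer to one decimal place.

Two edge vectors: A→B = (563, -1302, 385.9), A→C = (-31, -857, -0.2).
Normal n = (A→B) × (A→C) = (330976.7, -11850.3, -522853).
So ∂z/∂easting = −n_x/n_z = 0.633021 and ∂z/∂northing = −n_y/n_z = −0.022665.
Intercept c from A: 629.6 − 313.98 + 20.56 = 336.18.
At (409, 968): z = 258.9 − 21.9 + 336.18 = 573.1 m.

573.1 m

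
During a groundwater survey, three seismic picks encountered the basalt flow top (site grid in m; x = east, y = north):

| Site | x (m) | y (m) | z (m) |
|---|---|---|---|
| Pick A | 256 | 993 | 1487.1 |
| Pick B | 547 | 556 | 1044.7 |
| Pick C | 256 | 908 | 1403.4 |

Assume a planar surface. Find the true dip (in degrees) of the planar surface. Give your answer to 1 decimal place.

Let the plane be z = a·x + b·y + c.
Pick B−Pick A: 291a − 437b = −442.4;  Pick C−Pick A: 0a − 85b = −83.7.
Solving gives a = −0.04152, b = 0.98471.
Gradient magnitude |∇z| = √(a² + b²) = √(0.00172 + 0.96965) = 0.98558.
True dip = arctan(0.98558) = 44.6°, dipping toward S (azimuth ≈ 178°).

44.6°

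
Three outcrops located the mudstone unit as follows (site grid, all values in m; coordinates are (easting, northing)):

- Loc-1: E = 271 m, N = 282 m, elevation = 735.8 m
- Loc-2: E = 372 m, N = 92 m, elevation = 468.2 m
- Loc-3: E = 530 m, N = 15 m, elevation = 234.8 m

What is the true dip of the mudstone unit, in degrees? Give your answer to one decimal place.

53.7°

Let the plane be z = a·E + b·N + c.
Loc-2−Loc-1: 101a − 190b = −267.6;  Loc-3−Loc-1: 259a − 267b = −501.
Solving gives a = −1.06734, b = 0.84105.
Gradient magnitude |∇z| = √(a² + b²) = √(1.13921 + 0.70736) = 1.35889.
True dip = arctan(1.35889) = 53.7°, dipping toward SE (azimuth ≈ 128°).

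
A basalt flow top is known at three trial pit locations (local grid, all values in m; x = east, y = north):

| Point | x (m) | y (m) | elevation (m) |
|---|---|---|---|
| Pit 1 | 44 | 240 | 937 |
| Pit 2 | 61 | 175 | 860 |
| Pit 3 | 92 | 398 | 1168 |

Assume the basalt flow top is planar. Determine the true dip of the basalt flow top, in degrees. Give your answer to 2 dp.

Two edge vectors: Pit 1→Pit 2 = (17, -65, -77), Pit 1→Pit 3 = (48, 158, 231).
Normal n = (Pit 1→Pit 2) × (Pit 1→Pit 3) = (-2849, -7623, 5806).
So ∂z/∂x = −n_x/n_z = 0.49070 and ∂z/∂y = −n_y/n_z = 1.31295.
Gradient magnitude |∇z| = √(a² + b²) = √(0.24079 + 1.72384) = 1.40165.
True dip = arctan(1.40165) = 54.49°, dipping toward SSW (azimuth ≈ 200°).

54.49°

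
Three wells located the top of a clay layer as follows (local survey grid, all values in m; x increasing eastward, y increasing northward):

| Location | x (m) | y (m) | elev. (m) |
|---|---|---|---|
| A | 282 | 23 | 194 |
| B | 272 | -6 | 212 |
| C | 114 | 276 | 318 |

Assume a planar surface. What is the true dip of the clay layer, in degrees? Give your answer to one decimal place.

Let the plane be z = a·x + b·y + c.
B−A: −10a − 29b = 18;  C−A: −168a + 253b = 124.
Solving gives a = −1.10105, b = −0.24102.
Gradient magnitude |∇z| = √(a² + b²) = √(1.21232 + 0.05809) = 1.12712.
True dip = arctan(1.12712) = 48.4°, dipping toward ENE (azimuth ≈ 078°).

48.4°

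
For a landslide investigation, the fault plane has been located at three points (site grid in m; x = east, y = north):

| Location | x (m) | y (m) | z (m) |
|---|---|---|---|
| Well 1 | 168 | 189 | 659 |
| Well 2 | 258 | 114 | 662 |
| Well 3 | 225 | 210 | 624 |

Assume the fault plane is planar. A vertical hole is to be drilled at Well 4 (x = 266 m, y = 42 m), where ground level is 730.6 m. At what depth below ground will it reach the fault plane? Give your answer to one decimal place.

Let the plane be z = a·x + b·y + c.
Well 2−Well 1: 90a − 75b = 3;  Well 3−Well 1: 57a + 21b = −35.
Solving gives a = −0.41557, b = −0.53869.
Then c = 659 − a·168 − b·189 = 830.63.
At (266, 42): z_contact = −110.54 − 22.62 + 830.63 = 697.46 m.
Depth below ground = 730.6 − 697.46 = 33.1 m.

33.1 m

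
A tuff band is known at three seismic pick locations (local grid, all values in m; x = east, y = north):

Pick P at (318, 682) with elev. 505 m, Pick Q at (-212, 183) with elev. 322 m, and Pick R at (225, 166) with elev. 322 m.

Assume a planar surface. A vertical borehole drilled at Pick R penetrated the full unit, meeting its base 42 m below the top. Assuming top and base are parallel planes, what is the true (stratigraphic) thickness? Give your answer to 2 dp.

39.61 m

Two edge vectors: Pick P→Pick Q = (-530, -499, -183), Pick P→Pick R = (-93, -516, -183).
Normal n = (Pick P→Pick Q) × (Pick P→Pick R) = (-3111, -79971, 227073).
So ∂z/∂x = −n_x/n_z = 0.01370 and ∂z/∂y = −n_y/n_z = 0.35218.
|∇z| = √(a²+b²) = 0.35245, so dip δ = arctan(0.35245) = 19.41°.
True thickness = vertical thickness × cos δ = 42 × cos 19.41° = 39.61 m.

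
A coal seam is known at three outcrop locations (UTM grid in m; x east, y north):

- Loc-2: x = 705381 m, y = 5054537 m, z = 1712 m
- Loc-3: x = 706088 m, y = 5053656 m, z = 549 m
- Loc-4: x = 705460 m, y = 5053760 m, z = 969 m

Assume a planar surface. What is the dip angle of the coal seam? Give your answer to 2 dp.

46.18°

Let the plane be z = a·x + b·y + c.
Loc-3−Loc-2: 707a − 881b = −1163;  Loc-4−Loc-2: 79a − 777b = −743.
Solving gives a = −0.51917, b = 0.90346.
Gradient magnitude |∇z| = √(a² + b²) = √(0.26954 + 0.81623) = 1.04200.
True dip = arctan(1.04200) = 46.18°, dipping toward SSE (azimuth ≈ 150°).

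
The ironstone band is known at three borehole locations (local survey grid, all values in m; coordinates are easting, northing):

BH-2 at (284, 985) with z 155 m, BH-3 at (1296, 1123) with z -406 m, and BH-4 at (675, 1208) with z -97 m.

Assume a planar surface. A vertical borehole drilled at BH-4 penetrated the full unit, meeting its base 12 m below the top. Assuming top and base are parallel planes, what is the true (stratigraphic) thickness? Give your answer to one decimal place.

Let the plane be z = a·easting + b·northing + c.
BH-3−BH-2: 1012a + 138b = −561;  BH-4−BH-2: 391a + 223b = −252.
Solving gives a = −0.52602, b = −0.20774.
|∇z| = √(a²+b²) = 0.56556, so dip δ = arctan(0.56556) = 29.49°.
True thickness = vertical thickness × cos δ = 12 × cos 29.49° = 10.4 m.

10.4 m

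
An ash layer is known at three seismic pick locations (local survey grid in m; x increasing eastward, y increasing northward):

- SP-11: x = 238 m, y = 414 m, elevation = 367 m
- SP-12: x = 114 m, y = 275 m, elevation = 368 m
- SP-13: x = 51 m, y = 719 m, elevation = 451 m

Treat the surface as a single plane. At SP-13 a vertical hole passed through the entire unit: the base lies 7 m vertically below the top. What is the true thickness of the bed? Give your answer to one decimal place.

6.8 m

Let the plane be z = a·x + b·y + c.
SP-12−SP-11: −124a − 139b = 1;  SP-13−SP-11: −187a + 305b = 84.
Solving gives a = −0.18775, b = 0.16030.
|∇z| = √(a²+b²) = 0.24687, so dip δ = arctan(0.24687) = 13.87°.
True thickness = vertical thickness × cos δ = 7 × cos 13.87° = 6.8 m.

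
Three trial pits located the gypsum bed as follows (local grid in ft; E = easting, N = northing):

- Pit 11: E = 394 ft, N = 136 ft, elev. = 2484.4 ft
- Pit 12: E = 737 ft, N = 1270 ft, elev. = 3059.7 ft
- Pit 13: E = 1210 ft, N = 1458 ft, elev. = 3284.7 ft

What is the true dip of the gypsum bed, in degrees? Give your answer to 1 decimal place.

Let the plane be z = a·E + b·N + c.
Pit 12−Pit 11: 343a + 1134b = 575.3;  Pit 13−Pit 11: 816a + 1322b = 800.3.
Solving gives a = 0.31149, b = 0.41310.
Gradient magnitude |∇z| = √(a² + b²) = √(0.09703 + 0.17065) = 0.51738.
True dip = arctan(0.51738) = 27.4°, dipping toward SW (azimuth ≈ 217°).

27.4°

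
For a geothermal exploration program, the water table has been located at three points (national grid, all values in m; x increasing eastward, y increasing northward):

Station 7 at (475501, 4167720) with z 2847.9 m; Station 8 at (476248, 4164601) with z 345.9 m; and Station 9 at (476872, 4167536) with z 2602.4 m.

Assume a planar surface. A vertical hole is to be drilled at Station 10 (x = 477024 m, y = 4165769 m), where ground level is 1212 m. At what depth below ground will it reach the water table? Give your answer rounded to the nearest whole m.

7 m

Let the plane be z = a·x + b·y + c.
Station 8−Station 7: 747a − 3119b = −2502;  Station 9−Station 7: 1371a − 184b = −245.5.
Solving gives a = −0.07377834, b = 0.78451028.
Then c = 2847.9 − a·475501 − b·4167720 = −3231689.63.
At (477024, 4165769): z_contact = −35194.0 + 3268088.6 − 3231689.63 = 1205.0 m.
Depth below ground = 1212 − 1205.0 = 7 m.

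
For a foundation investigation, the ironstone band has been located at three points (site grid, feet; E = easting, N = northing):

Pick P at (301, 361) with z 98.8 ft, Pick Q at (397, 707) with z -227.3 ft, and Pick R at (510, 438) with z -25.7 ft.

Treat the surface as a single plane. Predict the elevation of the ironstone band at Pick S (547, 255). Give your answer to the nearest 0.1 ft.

Two edge vectors: Pick P→Pick Q = (96, 346, -326.1), Pick P→Pick R = (209, 77, -124.5).
Normal n = (Pick P→Pick Q) × (Pick P→Pick R) = (-17967.3, -56202.9, -64922).
So ∂z/∂E = −n_x/n_z = −0.27675 and ∂z/∂N = −n_y/n_z = −0.86570.
Intercept c from Pick P: 98.8 + 83.30 + 312.52 = 494.62.
At (547, 255): z = −151.4 − 220.8 + 494.62 = 122.5 ft.

122.5 ft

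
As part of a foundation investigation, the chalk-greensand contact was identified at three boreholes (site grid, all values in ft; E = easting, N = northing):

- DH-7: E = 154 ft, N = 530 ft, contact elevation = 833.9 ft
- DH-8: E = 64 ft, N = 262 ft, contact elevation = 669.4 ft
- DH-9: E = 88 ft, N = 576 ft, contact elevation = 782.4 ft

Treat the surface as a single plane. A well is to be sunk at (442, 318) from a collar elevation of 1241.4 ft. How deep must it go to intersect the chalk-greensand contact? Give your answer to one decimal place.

186.0 ft

Let the plane be z = a·E + b·N + c.
DH-8−DH-7: −90a − 268b = −164.5;  DH-9−DH-7: −66a + 46b = −51.5.
Solving gives a = 0.97897, b = 0.28505.
Then c = 833.9 − a·154 − b·530 = 532.06.
At (442, 318): z_contact = 432.71 + 90.64 + 532.06 = 1055.41 ft.
Depth below ground = 1241.4 − 1055.41 = 186.0 ft.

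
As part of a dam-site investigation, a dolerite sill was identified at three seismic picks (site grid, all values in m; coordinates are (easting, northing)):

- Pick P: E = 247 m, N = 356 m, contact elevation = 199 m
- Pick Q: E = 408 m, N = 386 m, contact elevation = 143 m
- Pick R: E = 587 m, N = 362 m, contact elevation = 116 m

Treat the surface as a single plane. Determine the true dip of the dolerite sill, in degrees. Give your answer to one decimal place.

33.3°

Let the plane be z = a·E + b·N + c.
Pick Q−Pick P: 161a + 30b = −56;  Pick R−Pick P: 340a + 6b = −83.
Solving gives a = −0.23327, b = −0.61479.
Gradient magnitude |∇z| = √(a² + b²) = √(0.05441 + 0.37797) = 0.65756.
True dip = arctan(0.65756) = 33.3°, dipping toward NNE (azimuth ≈ 021°).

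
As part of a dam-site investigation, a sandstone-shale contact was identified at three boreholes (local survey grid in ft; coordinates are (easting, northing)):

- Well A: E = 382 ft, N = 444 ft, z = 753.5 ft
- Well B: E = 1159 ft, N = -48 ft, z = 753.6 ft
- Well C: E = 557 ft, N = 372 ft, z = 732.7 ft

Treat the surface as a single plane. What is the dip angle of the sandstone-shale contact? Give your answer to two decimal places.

32.41°

Two edge vectors: Well A→Well B = (777, -492, 0.1), Well A→Well C = (175, -72, -20.8).
Normal n = (Well A→Well B) × (Well A→Well C) = (10240.8, 16179.1, 30156).
So ∂z/∂E = −n_x/n_z = −0.33959 and ∂z/∂N = −n_y/n_z = −0.53651.
Gradient magnitude |∇z| = √(a² + b²) = √(0.11532 + 0.28785) = 0.63496.
True dip = arctan(0.63496) = 32.41°, dipping toward NNE (azimuth ≈ 032°).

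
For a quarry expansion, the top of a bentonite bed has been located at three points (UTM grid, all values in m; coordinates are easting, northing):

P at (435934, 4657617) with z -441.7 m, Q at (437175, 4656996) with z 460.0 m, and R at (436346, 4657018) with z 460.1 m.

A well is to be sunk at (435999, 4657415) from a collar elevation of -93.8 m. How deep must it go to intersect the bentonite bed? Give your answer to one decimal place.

40.8 m

Two edge vectors: P→Q = (1241, -621, 901.7), P→R = (412, -599, 901.8).
Normal n = (P→Q) × (P→R) = (-19899.5, -747633.4, -487507).
So ∂z/∂easting = −n_x/n_z = −0.040818901 and ∂z/∂northing = −n_y/n_z = −1.533584954.
Intercept c from P: -441.7 + 17794.35 + 7142851.35 = 7160204.00.
At (435999, 4657415): z_contact = −17797.00 − 7142541.57 + 7160204.00 = -134.57 m.
Depth below ground = -93.8 − (-134.57) = 40.8 m.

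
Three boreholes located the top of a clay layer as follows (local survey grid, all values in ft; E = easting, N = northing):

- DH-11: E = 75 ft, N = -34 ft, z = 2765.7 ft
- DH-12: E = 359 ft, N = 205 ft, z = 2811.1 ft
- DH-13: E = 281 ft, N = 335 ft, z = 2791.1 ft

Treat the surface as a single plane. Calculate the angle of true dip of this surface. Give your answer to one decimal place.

Two edge vectors: DH-11→DH-12 = (284, 239, 45.4), DH-11→DH-13 = (206, 369, 25.4).
Normal n = (DH-11→DH-12) × (DH-11→DH-13) = (-10682, 2138.8, 55562).
So ∂z/∂E = −n_x/n_z = 0.19225 and ∂z/∂N = −n_y/n_z = −0.03849.
Gradient magnitude |∇z| = √(a² + b²) = √(0.03696 + 0.00148) = 0.19607.
True dip = arctan(0.19607) = 11.1°, dipping toward WNW (azimuth ≈ 281°).

11.1°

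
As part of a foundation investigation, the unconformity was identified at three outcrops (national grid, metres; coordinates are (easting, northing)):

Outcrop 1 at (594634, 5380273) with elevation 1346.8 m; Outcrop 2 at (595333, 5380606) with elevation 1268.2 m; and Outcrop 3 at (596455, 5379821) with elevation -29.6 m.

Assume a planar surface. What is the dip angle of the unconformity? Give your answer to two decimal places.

Let the plane be z = a·E + b·N + c.
Outcrop 2−Outcrop 1: 699a + 333b = −78.6;  Outcrop 3−Outcrop 1: 1821a − 452b = −1376.4.
Solving gives a = −0.53545, b = 0.88793.
Gradient magnitude |∇z| = √(a² + b²) = √(0.28671 + 0.78842) = 1.03688.
True dip = arctan(1.03688) = 46.04°, dipping toward SSE (azimuth ≈ 149°).

46.04°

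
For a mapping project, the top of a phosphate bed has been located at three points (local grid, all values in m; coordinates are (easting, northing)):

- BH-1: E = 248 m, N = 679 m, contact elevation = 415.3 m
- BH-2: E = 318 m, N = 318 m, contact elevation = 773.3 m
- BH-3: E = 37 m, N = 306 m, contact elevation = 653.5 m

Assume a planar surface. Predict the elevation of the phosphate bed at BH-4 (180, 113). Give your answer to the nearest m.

Let the plane be z = a·E + b·N + c.
BH-2−BH-1: 70a − 361b = 358;  BH-3−BH-1: −211a − 373b = 238.2.
Solving gives a = 0.46484, b = −0.90156.
Then c = 415.3 − a·248 − b·679 = 912.18.
At (180, 113): z = 83.7 − 101.9 + 912.18 = 894.0 m.

894 m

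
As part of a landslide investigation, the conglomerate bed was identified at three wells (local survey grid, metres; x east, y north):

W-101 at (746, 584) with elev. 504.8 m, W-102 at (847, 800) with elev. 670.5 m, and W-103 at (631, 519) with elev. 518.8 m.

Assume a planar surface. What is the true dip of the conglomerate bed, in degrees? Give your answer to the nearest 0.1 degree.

Let the plane be z = a·x + b·y + c.
W-102−W-101: 101a + 216b = 165.7;  W-103−W-101: −115a − 65b = 14.
Solving gives a = −0.75483, b = 1.12008.
Gradient magnitude |∇z| = √(a² + b²) = √(0.56977 + 1.25458) = 1.35069.
True dip = arctan(1.35069) = 53.5°, dipping toward SE (azimuth ≈ 146°).

53.5°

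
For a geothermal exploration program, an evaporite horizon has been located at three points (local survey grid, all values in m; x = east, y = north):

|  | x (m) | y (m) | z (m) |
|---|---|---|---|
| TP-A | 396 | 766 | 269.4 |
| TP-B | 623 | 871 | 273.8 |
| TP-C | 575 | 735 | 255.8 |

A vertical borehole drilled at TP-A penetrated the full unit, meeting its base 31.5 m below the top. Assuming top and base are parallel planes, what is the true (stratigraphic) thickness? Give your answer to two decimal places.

Let the plane be z = a·x + b·y + c.
TP-B−TP-A: 227a + 105b = 4.4;  TP-C−TP-A: 179a − 31b = −13.6.
Solving gives a = −0.05000, b = 0.15000.
|∇z| = √(a²+b²) = 0.15811, so dip δ = arctan(0.15811) = 8.98°.
True thickness = vertical thickness × cos δ = 31.5 × cos 8.98° = 31.11 m.

31.11 m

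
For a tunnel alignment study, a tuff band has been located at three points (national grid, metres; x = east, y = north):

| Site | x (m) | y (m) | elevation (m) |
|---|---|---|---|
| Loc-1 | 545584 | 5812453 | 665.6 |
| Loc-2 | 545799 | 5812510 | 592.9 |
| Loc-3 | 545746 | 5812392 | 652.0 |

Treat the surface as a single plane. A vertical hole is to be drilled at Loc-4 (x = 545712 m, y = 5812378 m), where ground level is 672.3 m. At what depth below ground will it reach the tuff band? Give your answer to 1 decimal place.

Two edge vectors: Loc-1→Loc-2 = (215, 57, -72.7), Loc-1→Loc-3 = (162, -61, -13.6).
Normal n = (Loc-1→Loc-2) × (Loc-1→Loc-3) = (-5209.9, -8853.4, -22349).
So ∂z/∂x = −n_x/n_z = −0.233115576 and ∂z/∂y = −n_y/n_z = −0.396143004.
Intercept c from Loc-1: 665.6 + 127184.13 + 2302562.59 = 2430412.32.
At (545712, 5812378): z_contact = −127213.97 − 2302532.88 + 2430412.32 = 665.47 m.
Depth below ground = 672.3 − 665.47 = 6.8 m.

6.8 m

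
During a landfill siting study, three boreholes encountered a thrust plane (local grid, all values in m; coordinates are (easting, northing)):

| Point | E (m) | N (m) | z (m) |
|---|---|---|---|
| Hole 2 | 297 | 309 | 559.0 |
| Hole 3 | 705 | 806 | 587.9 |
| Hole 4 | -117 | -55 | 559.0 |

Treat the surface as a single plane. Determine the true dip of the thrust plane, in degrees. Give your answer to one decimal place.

Two edge vectors: Hole 2→Hole 3 = (408, 497, 28.9), Hole 2→Hole 4 = (-414, -364, 0).
Normal n = (Hole 2→Hole 3) × (Hole 2→Hole 4) = (10519.6, -11964.6, 57246).
So ∂z/∂E = −n_x/n_z = −0.18376 and ∂z/∂N = −n_y/n_z = 0.20900.
Gradient magnitude |∇z| = √(a² + b²) = √(0.03377 + 0.04368) = 0.27830.
True dip = arctan(0.27830) = 15.6°, dipping toward SE (azimuth ≈ 139°).

15.6°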